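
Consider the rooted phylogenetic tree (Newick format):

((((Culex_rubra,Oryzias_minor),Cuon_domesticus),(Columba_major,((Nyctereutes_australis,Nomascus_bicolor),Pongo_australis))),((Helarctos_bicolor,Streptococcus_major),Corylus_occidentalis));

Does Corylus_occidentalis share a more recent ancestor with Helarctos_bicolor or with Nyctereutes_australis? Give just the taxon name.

Helarctos_bicolor

The MRCA of Corylus_occidentalis and Helarctos_bicolor subtends ((Helarctos_bicolor,Streptococcus_major),Corylus_occidentalis) (3 taxa).
The MRCA of Corylus_occidentalis and Nyctereutes_australis is the root, subtending the entire tree (10 taxa).
The first is nested inside the second, so Corylus_occidentalis shares a more recent common ancestor with Helarctos_bicolor.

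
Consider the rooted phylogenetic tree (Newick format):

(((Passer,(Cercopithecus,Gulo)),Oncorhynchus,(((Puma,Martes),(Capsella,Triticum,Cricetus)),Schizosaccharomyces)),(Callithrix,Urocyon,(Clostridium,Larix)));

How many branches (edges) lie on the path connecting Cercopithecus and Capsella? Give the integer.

The MRCA of Cercopithecus and Capsella is the node subtending ((Passer,(Cercopithecus,Gulo)),Oncorhynchus,(((Puma,Martes),(Capsella,Triticum,Cricetus)),Schizosaccharomyces)).
From Cercopithecus up to that node: 3 branches. From Capsella up to the same node: 4 branches. Total: 3 + 4 = 7.

7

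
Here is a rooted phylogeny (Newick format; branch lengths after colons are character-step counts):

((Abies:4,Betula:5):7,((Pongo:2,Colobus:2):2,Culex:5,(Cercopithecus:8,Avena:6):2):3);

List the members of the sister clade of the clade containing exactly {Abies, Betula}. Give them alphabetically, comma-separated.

Avena, Cercopithecus, Colobus, Culex, Pongo

The clade containing exactly {Abies, Betula} attaches directly to the root of the tree.
The other lineage descending from that same node — the sister group — is ((Pongo,Colobus),Culex,(Cercopithecus,Avena)); its 5 tips in alphabetical order are the answer.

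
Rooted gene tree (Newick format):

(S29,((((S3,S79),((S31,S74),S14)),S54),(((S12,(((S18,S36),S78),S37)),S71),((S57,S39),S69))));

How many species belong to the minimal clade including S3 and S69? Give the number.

15

The MRCA of S3 and S69 is the node subtending ((((S3,S79),((S31,S74),S14)),S54),(((S12,(((S18,S36),S78),S37)),S71),((S57,S39),S69))).
That clade contains 15 terminal taxa: S12, S14, S18, S3, S31, S36, S37, S39, S54, S57, S69, S71, S74, S78, S79.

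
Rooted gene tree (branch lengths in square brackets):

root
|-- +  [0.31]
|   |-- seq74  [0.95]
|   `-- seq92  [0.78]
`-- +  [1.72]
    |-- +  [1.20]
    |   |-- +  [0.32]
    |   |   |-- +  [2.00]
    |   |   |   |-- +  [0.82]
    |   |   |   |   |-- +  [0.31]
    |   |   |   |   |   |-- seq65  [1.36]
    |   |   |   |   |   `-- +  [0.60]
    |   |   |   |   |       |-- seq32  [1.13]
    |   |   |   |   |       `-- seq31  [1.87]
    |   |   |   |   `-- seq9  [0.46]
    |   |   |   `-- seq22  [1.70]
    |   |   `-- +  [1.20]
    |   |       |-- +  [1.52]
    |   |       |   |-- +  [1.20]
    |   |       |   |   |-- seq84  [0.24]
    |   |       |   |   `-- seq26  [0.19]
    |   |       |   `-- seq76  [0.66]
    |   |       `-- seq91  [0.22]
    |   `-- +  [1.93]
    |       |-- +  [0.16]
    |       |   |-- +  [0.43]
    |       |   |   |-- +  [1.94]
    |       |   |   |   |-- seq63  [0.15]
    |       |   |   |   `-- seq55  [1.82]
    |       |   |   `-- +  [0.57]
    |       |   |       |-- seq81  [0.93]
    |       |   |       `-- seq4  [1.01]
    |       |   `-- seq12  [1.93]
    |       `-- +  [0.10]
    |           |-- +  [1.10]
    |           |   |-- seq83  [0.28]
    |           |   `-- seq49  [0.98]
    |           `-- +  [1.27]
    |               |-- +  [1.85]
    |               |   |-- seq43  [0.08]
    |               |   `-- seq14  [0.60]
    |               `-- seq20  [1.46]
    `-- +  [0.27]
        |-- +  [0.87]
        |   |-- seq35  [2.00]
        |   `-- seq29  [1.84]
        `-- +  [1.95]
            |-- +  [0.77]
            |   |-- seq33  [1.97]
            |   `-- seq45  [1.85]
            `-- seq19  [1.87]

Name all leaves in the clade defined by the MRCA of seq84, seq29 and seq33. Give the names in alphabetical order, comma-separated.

Tracing seq84: it sits inside (seq84,seq26).
Tracing seq29: it sits inside (seq35,seq29).
Tracing seq33: it sits inside (seq33,seq45).
The smallest clade enclosing all 3 is ((((((seq65,(seq32,seq31)),seq9),seq22),(((seq84,seq26),seq76),seq91)),((((seq63,seq55),(seq81,seq4)),seq12),((seq83,seq49),((seq43,seq14),seq20)))),((seq35,seq29),((seq33,seq45),seq19))); the answer is its 24 terminal taxa in alphabetical order.

seq12, seq14, seq19, seq20, seq22, seq26, seq29, seq31, seq32, seq33, seq35, seq4, seq43, seq45, seq49, seq55, seq63, seq65, seq76, seq81, seq83, seq84, seq9, seq91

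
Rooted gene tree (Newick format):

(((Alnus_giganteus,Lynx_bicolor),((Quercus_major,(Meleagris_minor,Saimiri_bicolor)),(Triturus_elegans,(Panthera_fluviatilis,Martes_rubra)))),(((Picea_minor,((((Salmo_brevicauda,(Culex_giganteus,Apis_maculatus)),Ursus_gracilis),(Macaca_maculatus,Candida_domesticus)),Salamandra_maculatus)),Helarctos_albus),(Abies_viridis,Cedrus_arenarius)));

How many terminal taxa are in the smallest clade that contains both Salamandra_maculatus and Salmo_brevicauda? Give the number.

7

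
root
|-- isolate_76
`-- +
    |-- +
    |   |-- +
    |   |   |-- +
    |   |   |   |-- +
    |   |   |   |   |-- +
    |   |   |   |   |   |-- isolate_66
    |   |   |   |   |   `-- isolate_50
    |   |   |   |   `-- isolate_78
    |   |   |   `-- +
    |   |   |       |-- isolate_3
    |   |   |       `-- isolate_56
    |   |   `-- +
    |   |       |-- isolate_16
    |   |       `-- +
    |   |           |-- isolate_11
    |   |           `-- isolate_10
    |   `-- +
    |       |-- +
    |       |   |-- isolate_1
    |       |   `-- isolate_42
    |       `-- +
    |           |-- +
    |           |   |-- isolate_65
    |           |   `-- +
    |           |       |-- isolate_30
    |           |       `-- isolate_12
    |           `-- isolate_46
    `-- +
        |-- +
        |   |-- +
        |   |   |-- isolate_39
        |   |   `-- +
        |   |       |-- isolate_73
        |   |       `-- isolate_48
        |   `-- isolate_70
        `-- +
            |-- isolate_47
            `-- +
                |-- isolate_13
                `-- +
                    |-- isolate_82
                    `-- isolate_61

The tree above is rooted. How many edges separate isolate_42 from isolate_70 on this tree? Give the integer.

The MRCA of isolate_42 and isolate_70 is the node subtending ((((((isolate_66,isolate_50),isolate_78),(isolate_3,isolate_56)),(isolate_16,(isolate_11,isolate_10))),((isolate_1,isolate_42),((isolate_65,(isolate_30,isolate_12)),isolate_46))),(((isolate_39,(isolate_73,isolate_48)),isolate_70),(isolate_47,(isolate_13,(isolate_82,isolate_61))))).
From isolate_42 up to that node: 4 branches. From isolate_70 up to the same node: 3 branches. Total: 4 + 3 = 7.

7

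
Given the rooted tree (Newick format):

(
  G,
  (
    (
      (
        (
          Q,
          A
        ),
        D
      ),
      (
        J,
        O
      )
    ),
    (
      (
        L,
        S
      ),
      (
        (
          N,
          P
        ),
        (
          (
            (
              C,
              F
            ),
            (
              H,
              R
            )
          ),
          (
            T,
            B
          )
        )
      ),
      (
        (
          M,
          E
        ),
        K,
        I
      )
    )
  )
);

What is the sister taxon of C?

F

C attaches to the tree at the node subtending (C,F).
The other lineage descending from that same node — the sister group — is the single tip F.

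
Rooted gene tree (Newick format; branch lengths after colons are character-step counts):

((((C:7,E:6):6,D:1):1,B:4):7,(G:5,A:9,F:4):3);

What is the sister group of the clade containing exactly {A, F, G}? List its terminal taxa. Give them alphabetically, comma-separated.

B, C, D, E

The clade containing exactly {A, F, G} attaches directly to the root of the tree.
The other lineage descending from that same node — the sister group — is (((C,E),D),B); its 4 tips in alphabetical order are the answer.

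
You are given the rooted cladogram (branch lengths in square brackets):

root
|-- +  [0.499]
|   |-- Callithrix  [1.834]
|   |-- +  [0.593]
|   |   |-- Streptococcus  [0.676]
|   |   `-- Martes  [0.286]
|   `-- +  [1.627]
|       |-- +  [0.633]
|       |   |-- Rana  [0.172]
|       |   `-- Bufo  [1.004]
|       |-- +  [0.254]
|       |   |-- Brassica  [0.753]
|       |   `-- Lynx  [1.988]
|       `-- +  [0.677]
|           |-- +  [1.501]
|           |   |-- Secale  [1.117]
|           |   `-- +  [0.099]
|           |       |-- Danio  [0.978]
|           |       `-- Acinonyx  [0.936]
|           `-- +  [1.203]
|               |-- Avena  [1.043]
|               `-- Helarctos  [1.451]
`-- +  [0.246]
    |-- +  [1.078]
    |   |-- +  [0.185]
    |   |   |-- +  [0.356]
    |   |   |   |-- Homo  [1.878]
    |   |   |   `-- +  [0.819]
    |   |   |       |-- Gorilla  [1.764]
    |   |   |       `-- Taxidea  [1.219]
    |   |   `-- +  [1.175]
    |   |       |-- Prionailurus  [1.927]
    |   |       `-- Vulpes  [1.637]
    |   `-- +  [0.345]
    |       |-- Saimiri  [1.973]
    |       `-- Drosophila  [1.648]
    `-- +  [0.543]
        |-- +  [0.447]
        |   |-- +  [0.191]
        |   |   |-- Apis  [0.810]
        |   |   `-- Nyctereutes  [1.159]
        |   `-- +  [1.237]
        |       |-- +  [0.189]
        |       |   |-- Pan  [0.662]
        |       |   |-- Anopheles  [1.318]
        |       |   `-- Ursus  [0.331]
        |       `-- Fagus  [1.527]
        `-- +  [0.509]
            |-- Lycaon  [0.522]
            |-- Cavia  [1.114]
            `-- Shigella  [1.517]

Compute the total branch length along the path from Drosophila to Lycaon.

The path runs Drosophila → … → MRCA → … → Lycaon; the MRCA is the node subtending ((((Homo,(Gorilla,Taxidea)),(Prionailurus,Vulpes)),(Saimiri,Drosophila)),(((Apis,Nyctereutes),((Pan,Anopheles,Ursus),Fagus)),(Lycaon,Cavia,Shigella))).
Branch lengths along that path: 1.648 + 0.345 + 1.078 + 0.543 + 0.509 + 0.522 = 4.645.

4.645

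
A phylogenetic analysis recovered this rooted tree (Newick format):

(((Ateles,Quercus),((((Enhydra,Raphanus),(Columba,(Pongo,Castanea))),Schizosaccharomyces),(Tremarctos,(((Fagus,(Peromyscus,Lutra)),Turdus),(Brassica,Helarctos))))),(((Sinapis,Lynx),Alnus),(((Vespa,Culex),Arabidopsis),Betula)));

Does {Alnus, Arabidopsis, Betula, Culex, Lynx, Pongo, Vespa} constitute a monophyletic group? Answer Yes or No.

No

The MRCA of the listed taxa is the root, so the smallest clade containing them is the whole tree.
That clade also contains Ateles, Brassica, Castanea, Columba, Enhydra, Fagus, Helarctos, Lutra, Peromyscus, Quercus, Raphanus, Schizosaccharomyces, Sinapis, Tremarctos, Turdus, which are not in the proposed group, so the group is not monophyletic.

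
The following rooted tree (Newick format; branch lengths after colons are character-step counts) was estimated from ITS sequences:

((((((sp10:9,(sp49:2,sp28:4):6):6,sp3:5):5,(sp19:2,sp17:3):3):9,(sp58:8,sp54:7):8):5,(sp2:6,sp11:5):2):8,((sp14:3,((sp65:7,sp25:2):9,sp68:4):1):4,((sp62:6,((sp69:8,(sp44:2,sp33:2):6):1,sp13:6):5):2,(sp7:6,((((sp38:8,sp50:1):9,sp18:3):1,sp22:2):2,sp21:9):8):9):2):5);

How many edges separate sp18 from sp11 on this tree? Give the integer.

The MRCA of sp18 and sp11 is the root of the tree.
From sp18 up to that node: 7 branches. From sp11 up to the same node: 3 branches. Total: 7 + 3 = 10.

10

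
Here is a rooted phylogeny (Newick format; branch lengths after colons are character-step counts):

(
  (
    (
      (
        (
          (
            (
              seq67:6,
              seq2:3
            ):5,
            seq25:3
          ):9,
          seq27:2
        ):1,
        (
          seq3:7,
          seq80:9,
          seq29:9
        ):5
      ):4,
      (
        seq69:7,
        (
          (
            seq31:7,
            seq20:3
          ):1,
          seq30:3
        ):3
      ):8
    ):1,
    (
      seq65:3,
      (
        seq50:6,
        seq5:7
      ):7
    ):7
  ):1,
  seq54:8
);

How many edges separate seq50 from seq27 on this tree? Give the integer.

The MRCA of seq50 and seq27 is the node subtending ((((((seq67,seq2),seq25),seq27),(seq3,seq80,seq29)),(seq69,((seq31,seq20),seq30))),(seq65,(seq50,seq5))).
From seq50 up to that node: 3 branches. From seq27 up to the same node: 4 branches. Total: 3 + 4 = 7.

7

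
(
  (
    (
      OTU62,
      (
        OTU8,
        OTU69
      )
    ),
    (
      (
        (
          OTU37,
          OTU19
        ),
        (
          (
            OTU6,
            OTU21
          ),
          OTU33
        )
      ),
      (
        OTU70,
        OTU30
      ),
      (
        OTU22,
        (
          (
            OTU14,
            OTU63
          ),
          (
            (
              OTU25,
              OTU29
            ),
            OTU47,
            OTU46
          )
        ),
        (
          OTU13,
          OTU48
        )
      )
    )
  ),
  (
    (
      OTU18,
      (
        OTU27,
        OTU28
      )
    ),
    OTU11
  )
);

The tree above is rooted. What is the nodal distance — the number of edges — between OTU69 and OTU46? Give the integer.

The MRCA of OTU69 and OTU46 is the node subtending ((OTU62,(OTU8,OTU69)),(((OTU37,OTU19),((OTU6,OTU21),OTU33)),(OTU70,OTU30),(OTU22,((OTU14,OTU63),((OTU25,OTU29),OTU47,OTU46)),(OTU13,OTU48)))).
From OTU69 up to that node: 3 branches. From OTU46 up to the same node: 5 branches. Total: 3 + 5 = 8.

8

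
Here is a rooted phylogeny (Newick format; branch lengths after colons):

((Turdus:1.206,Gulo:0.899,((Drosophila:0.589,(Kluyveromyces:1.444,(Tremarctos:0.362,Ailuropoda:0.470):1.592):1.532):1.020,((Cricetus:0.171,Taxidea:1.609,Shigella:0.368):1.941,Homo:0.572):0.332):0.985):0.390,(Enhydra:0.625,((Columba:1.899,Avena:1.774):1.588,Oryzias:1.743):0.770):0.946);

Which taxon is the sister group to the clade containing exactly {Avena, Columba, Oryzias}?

The clade containing exactly {Avena, Columba, Oryzias} attaches to the tree at the node subtending (Enhydra,((Columba,Avena),Oryzias)).
The other lineage descending from that same node — the sister group — is the single tip Enhydra.

Enhydra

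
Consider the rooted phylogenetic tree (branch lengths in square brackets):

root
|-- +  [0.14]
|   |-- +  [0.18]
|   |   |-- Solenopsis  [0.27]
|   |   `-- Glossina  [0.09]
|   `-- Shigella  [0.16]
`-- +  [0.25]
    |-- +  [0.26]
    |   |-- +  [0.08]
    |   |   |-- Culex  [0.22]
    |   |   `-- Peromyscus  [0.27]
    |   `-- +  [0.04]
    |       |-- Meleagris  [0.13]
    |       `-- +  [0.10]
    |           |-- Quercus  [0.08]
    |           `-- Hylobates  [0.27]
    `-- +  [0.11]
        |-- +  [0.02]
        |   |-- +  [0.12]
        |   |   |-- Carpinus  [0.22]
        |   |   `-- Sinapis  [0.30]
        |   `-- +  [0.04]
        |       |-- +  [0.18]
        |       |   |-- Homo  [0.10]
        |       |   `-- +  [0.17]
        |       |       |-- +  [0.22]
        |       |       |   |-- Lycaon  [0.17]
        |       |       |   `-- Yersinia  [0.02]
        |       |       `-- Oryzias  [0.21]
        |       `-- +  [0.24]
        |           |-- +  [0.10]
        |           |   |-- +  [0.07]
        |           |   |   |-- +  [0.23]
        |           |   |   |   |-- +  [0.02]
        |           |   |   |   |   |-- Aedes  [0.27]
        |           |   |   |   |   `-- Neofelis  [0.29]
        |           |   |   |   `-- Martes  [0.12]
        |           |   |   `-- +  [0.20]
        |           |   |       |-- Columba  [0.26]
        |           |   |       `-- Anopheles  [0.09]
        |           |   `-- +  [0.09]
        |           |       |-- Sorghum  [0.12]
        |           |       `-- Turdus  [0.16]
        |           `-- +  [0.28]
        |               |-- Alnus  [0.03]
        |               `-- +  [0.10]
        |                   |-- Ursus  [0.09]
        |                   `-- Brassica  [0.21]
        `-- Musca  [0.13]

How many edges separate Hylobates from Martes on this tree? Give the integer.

12

The MRCA of Hylobates and Martes is the node subtending (((Culex,Peromyscus),(Meleagris,(Quercus,Hylobates))),(((Carpinus,Sinapis),((Homo,((Lycaon,Yersinia),Oryzias)),(((((Aedes,Neofelis),Martes),(Columba,Anopheles)),(Sorghum,Turdus)),(Alnus,(Ursus,Brassica))))),Musca)).
From Hylobates up to that node: 4 branches. From Martes up to the same node: 8 branches. Total: 4 + 8 = 12.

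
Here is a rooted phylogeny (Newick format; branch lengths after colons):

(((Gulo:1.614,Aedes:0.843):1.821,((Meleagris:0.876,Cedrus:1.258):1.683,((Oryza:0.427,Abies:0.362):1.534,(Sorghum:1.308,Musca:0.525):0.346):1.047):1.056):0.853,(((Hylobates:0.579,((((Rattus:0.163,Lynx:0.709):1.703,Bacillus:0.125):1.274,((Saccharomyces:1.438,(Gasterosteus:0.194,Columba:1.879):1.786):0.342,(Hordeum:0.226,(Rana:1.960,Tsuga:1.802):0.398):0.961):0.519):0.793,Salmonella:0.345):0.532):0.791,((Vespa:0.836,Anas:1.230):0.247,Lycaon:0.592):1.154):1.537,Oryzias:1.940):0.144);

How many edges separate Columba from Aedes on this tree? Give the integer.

12

The MRCA of Columba and Aedes is the root of the tree.
From Columba up to that node: 9 branches. From Aedes up to the same node: 3 branches. Total: 9 + 3 = 12.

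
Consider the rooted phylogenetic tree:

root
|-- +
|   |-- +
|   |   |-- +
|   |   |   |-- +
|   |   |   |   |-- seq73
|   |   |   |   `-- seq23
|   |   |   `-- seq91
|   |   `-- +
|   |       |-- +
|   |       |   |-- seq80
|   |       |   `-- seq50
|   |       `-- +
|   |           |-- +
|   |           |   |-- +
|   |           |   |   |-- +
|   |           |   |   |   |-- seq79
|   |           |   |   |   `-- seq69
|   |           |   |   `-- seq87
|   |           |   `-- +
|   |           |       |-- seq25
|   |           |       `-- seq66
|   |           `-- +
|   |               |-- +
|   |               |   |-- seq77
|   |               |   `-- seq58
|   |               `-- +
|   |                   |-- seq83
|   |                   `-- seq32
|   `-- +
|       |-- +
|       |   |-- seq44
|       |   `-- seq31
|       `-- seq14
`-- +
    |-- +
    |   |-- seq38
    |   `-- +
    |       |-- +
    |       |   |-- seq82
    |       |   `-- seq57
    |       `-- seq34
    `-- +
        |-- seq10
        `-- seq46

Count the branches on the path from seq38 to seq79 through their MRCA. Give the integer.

11

The MRCA of seq38 and seq79 is the root of the tree.
From seq38 up to that node: 3 branches. From seq79 up to the same node: 8 branches. Total: 3 + 8 = 11.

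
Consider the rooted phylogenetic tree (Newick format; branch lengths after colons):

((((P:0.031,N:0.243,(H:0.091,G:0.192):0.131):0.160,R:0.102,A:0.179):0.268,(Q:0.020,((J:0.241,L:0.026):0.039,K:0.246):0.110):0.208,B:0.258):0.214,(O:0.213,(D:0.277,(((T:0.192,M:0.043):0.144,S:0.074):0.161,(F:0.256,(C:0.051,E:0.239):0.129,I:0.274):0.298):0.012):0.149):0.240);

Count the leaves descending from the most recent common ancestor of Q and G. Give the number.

11

The MRCA of Q and G is the node subtending (((P,N,(H,G)),R,A),(Q,((J,L),K)),B).
That clade contains 11 terminal taxa: A, B, G, H, J, K, L, N, P, Q, R.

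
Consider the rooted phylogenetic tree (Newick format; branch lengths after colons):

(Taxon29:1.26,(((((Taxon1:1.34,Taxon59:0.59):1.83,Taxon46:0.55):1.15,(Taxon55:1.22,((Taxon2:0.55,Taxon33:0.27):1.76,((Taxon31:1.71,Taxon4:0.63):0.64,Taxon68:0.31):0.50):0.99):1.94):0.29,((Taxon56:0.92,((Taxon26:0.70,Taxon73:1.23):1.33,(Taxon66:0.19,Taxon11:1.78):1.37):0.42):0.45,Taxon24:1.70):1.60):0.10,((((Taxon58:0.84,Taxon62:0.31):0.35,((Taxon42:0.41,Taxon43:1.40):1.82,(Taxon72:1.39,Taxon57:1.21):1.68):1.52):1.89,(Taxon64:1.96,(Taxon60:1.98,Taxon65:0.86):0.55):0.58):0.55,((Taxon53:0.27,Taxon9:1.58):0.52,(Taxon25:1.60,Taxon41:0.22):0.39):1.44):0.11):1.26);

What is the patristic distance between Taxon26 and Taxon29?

The path runs Taxon26 → … → MRCA → … → Taxon29; the MRCA is the root of the tree.
Branch lengths along that path: 0.70 + 1.33 + 0.42 + 0.45 + 1.60 + 0.10 + 1.26 + 1.26 = 7.12.

7.12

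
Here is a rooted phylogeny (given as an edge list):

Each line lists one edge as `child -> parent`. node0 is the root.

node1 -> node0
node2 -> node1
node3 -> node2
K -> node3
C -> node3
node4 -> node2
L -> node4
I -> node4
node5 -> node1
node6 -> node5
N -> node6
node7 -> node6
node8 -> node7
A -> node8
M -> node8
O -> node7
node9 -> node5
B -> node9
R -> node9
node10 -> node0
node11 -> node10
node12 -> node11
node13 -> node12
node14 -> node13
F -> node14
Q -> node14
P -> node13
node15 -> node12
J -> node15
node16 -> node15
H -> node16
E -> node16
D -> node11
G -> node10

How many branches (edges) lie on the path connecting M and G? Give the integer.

8

The MRCA of M and G is the root of the tree.
From M up to that node: 6 branches. From G up to the same node: 2 branches. Total: 6 + 2 = 8.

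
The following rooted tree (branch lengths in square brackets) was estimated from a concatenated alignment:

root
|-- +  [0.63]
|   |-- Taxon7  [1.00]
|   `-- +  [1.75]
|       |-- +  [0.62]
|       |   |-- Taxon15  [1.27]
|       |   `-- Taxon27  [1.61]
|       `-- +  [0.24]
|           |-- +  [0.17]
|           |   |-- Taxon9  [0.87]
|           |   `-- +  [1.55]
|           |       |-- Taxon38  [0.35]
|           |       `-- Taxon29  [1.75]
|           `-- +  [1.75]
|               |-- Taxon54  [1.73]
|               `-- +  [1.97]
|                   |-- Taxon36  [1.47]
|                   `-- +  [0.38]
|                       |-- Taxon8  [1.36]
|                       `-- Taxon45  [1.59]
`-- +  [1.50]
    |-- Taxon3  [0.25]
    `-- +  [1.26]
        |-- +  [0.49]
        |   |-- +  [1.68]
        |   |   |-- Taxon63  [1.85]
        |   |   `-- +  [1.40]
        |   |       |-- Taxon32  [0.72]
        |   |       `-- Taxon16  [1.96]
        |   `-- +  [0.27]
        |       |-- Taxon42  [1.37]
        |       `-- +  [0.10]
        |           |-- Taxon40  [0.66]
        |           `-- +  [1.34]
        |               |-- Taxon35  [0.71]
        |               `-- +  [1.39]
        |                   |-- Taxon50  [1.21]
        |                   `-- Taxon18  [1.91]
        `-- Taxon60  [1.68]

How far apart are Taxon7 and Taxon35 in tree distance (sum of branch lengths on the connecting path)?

The path runs Taxon7 → … → MRCA → … → Taxon35; the MRCA is the root of the tree.
Branch lengths along that path: 1.00 + 0.63 + 1.50 + 1.26 + 0.49 + 0.27 + 0.10 + 1.34 + 0.71 = 7.30.

7.30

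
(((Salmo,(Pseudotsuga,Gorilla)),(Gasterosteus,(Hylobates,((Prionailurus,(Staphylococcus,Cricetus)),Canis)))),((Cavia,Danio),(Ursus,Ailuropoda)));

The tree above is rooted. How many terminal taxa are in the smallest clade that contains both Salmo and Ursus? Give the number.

13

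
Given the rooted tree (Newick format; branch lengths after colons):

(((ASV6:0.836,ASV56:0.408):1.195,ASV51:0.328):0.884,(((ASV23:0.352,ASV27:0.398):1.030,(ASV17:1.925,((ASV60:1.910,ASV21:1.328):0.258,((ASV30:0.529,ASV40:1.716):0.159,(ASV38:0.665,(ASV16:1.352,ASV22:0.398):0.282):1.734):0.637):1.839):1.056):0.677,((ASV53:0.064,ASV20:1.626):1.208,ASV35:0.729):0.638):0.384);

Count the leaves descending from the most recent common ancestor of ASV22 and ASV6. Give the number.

16

The MRCA of ASV22 and ASV6 is the root, so the clade is the entire tree.
That clade contains 16 terminal taxa: ASV16, ASV17, ASV20, ASV21, ASV22, ASV23, ASV27, ASV30, ASV35, ASV38, ASV40, ASV51, ASV53, ASV56, ASV6, ASV60.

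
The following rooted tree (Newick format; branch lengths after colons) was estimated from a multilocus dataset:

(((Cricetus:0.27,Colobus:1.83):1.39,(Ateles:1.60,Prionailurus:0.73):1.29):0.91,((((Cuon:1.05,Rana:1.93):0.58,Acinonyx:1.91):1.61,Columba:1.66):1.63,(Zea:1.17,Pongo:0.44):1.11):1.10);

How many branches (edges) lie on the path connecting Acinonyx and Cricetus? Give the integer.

The MRCA of Acinonyx and Cricetus is the root of the tree.
From Acinonyx up to that node: 4 branches. From Cricetus up to the same node: 3 branches. Total: 4 + 3 = 7.

7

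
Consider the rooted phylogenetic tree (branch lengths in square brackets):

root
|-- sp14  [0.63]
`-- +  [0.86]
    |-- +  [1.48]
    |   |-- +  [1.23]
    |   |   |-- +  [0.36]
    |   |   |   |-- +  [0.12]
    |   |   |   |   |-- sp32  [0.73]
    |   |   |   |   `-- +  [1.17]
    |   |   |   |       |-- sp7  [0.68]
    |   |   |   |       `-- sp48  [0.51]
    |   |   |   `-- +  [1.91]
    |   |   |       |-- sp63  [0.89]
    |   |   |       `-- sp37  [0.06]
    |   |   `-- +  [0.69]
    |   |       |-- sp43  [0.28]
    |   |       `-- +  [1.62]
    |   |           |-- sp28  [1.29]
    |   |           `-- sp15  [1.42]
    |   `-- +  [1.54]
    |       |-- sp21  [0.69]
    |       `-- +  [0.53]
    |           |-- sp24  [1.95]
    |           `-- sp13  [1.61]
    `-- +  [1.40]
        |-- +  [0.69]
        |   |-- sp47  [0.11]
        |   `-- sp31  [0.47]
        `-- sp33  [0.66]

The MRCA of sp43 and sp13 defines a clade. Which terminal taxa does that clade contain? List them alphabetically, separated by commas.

sp13, sp15, sp21, sp24, sp28, sp32, sp37, sp43, sp48, sp63, sp7

Tracing sp43: it sits inside (sp43,(sp28,sp15)).
Tracing sp13: it sits inside (sp24,sp13).
The smallest clade enclosing both is ((((sp32,(sp7,sp48)),(sp63,sp37)),(sp43,(sp28,sp15))),(sp21,(sp24,sp13))); the answer is its 11 terminal taxa in alphabetical order.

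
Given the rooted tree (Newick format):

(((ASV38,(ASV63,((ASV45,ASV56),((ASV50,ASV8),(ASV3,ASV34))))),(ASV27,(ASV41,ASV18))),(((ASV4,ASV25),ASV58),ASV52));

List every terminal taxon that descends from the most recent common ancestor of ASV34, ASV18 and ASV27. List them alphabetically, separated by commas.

Tracing ASV34: it sits inside (ASV3,ASV34).
Tracing ASV18: it sits inside (ASV41,ASV18).
Tracing ASV27: it sits inside (ASV27,(ASV41,ASV18)).
The smallest clade enclosing all 3 is ((ASV38,(ASV63,((ASV45,ASV56),((ASV50,ASV8),(ASV3,ASV34))))),(ASV27,(ASV41,ASV18))); the answer is its 11 terminal taxa in alphabetical order.

ASV18, ASV27, ASV3, ASV34, ASV38, ASV41, ASV45, ASV50, ASV56, ASV63, ASV8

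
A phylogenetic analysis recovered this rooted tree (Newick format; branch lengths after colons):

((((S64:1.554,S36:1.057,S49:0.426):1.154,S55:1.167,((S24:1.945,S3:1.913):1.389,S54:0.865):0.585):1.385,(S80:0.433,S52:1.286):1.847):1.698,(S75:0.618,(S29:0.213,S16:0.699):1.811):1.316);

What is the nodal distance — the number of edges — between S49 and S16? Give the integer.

7

The MRCA of S49 and S16 is the root of the tree.
From S49 up to that node: 4 branches. From S16 up to the same node: 3 branches. Total: 4 + 3 = 7.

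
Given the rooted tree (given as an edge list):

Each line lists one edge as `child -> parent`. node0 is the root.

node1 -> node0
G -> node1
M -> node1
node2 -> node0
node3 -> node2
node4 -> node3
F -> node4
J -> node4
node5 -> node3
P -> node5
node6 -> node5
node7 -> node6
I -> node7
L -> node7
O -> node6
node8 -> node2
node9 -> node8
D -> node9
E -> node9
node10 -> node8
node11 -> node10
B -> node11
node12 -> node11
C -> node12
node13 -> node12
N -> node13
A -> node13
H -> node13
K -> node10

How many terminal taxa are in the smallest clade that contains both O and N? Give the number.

14

The MRCA of O and N is the node subtending (((F,J),(P,((I,L),O))),((D,E),((B,(C,(N,A,H))),K))).
That clade contains 14 terminal taxa: A, B, C, D, E, F, H, I, J, K, L, N, O, P.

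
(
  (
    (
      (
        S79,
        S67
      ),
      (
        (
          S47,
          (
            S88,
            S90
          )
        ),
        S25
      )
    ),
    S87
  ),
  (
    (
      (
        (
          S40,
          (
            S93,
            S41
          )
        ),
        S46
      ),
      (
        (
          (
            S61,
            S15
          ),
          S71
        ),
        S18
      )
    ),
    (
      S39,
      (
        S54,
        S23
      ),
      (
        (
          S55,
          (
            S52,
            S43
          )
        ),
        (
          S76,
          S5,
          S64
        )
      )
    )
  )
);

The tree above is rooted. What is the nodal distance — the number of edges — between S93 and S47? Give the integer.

11

The MRCA of S93 and S47 is the root of the tree.
From S93 up to that node: 6 branches. From S47 up to the same node: 5 branches. Total: 6 + 5 = 11.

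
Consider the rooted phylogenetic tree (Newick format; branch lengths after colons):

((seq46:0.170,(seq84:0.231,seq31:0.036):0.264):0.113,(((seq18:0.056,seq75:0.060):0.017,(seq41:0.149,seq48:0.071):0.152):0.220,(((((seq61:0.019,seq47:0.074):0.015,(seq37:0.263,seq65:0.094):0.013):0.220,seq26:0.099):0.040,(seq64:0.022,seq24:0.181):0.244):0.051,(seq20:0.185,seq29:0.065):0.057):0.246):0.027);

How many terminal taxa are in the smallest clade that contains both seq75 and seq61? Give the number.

13

The MRCA of seq75 and seq61 is the node subtending (((seq18,seq75),(seq41,seq48)),(((((seq61,seq47),(seq37,seq65)),seq26),(seq64,seq24)),(seq20,seq29))).
That clade contains 13 terminal taxa: seq18, seq20, seq24, seq26, seq29, seq37, seq41, seq47, seq48, seq61, seq64, seq65, seq75.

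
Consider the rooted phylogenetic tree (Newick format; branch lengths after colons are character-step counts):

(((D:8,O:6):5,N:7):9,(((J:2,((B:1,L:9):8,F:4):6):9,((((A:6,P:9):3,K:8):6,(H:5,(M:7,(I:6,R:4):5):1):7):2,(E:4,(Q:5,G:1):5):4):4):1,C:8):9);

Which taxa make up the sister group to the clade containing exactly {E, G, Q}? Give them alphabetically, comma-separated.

The clade containing exactly {E, G, Q} attaches to the tree at the node subtending ((((A,P),K),(H,(M,(I,R)))),(E,(Q,G))).
The other lineage descending from that same node — the sister group — is (((A,P),K),(H,(M,(I,R)))); its 7 tips in alphabetical order are the answer.

A, H, I, K, M, P, R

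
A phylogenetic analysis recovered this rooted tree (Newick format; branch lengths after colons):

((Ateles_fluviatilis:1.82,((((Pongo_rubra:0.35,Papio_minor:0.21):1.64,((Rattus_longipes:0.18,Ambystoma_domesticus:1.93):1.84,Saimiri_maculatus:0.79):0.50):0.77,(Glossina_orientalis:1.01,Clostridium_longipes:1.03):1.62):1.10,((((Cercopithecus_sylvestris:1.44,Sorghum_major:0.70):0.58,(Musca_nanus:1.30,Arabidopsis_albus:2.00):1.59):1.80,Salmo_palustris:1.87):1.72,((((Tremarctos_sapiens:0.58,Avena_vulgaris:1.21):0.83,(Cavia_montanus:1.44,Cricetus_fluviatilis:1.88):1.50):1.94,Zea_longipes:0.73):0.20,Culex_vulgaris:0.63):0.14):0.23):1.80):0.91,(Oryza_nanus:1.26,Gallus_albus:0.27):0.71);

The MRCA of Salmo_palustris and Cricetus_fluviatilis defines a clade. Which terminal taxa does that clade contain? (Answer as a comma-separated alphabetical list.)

Tracing Salmo_palustris: it sits inside (((Cercopithecus_sylvestris,Sorghum_major),(Musca_nanus,Arabidopsis_albus)),Salmo_palustris).
Tracing Cricetus_fluviatilis: it sits inside (Cavia_montanus,Cricetus_fluviatilis).
The smallest clade enclosing both is ((((Cercopithecus_sylvestris,Sorghum_major),(Musca_nanus,Arabidopsis_albus)),Salmo_palustris),((((Tremarctos_sapiens,Avena_vulgaris),(Cavia_montanus,Cricetus_fluviatilis)),Zea_longipes),Culex_vulgaris)); the answer is its 11 terminal taxa in alphabetical order.

Arabidopsis_albus, Avena_vulgaris, Cavia_montanus, Cercopithecus_sylvestris, Cricetus_fluviatilis, Culex_vulgaris, Musca_nanus, Salmo_palustris, Sorghum_major, Tremarctos_sapiens, Zea_longipes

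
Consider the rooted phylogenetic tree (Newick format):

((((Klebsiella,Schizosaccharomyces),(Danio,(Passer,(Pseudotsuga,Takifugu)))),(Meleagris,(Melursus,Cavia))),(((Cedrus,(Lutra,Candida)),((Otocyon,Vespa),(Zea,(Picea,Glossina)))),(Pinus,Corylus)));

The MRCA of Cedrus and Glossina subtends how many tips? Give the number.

8

The MRCA of Cedrus and Glossina is the node subtending ((Cedrus,(Lutra,Candida)),((Otocyon,Vespa),(Zea,(Picea,Glossina)))).
That clade contains 8 terminal taxa: Candida, Cedrus, Glossina, Lutra, Otocyon, Picea, Vespa, Zea.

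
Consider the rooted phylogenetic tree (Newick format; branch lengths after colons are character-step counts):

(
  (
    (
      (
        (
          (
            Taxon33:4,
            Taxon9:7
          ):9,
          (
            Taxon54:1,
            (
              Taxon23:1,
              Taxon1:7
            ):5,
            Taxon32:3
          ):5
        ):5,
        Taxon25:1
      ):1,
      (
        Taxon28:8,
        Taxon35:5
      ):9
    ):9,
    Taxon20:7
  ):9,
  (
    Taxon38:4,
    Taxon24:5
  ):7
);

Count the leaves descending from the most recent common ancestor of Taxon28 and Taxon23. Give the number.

The MRCA of Taxon28 and Taxon23 is the node subtending ((((Taxon33,Taxon9),(Taxon54,(Taxon23,Taxon1),Taxon32)),Taxon25),(Taxon28,Taxon35)).
That clade contains 9 terminal taxa: Taxon1, Taxon23, Taxon25, Taxon28, Taxon32, Taxon33, Taxon35, Taxon54, Taxon9.

9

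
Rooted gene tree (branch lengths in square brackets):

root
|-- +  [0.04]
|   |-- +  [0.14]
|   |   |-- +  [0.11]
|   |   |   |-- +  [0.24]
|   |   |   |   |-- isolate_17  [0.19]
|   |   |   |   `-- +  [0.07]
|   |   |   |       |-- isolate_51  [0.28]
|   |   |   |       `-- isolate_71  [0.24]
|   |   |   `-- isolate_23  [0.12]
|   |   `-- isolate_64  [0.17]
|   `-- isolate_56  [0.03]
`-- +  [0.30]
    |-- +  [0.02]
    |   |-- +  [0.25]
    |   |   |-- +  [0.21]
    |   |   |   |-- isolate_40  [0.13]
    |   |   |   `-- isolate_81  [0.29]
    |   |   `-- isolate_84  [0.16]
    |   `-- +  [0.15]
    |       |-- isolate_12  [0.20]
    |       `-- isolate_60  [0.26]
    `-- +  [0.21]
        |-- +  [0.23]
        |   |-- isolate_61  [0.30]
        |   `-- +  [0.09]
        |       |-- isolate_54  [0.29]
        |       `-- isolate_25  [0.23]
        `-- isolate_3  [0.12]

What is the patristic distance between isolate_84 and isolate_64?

The path runs isolate_84 → … → MRCA → … → isolate_64; the MRCA is the root of the tree.
Branch lengths along that path: 0.16 + 0.25 + 0.02 + 0.30 + 0.04 + 0.14 + 0.17 = 1.08.

1.08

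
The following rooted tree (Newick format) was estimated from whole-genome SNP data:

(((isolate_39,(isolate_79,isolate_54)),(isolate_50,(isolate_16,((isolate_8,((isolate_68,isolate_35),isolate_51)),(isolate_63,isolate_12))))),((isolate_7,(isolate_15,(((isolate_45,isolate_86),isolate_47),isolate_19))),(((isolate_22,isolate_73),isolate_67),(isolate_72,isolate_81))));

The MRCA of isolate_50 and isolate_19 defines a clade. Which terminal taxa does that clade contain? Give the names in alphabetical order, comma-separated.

Tracing isolate_50: it sits inside (isolate_50,(isolate_16,((isolate_8,((isolate_68,isolate_35),isolate_51)),(isolate_63,isolate_12)))).
Tracing isolate_19: it sits inside (((isolate_45,isolate_86),isolate_47),isolate_19).
The smallest clade enclosing both is the whole tree (their MRCA is the root), so the answer is all 22 tips in alphabetical order.

isolate_12, isolate_15, isolate_16, isolate_19, isolate_22, isolate_35, isolate_39, isolate_45, isolate_47, isolate_50, isolate_51, isolate_54, isolate_63, isolate_67, isolate_68, isolate_7, isolate_72, isolate_73, isolate_79, isolate_8, isolate_81, isolate_86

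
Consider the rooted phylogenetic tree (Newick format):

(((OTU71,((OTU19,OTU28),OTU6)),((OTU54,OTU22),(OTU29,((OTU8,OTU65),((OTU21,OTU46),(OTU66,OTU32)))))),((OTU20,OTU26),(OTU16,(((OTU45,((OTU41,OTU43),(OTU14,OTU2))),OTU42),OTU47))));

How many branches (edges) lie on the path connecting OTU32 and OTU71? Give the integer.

8

The MRCA of OTU32 and OTU71 is the node subtending ((OTU71,((OTU19,OTU28),OTU6)),((OTU54,OTU22),(OTU29,((OTU8,OTU65),((OTU21,OTU46),(OTU66,OTU32)))))).
From OTU32 up to that node: 6 branches. From OTU71 up to the same node: 2 branches. Total: 6 + 2 = 8.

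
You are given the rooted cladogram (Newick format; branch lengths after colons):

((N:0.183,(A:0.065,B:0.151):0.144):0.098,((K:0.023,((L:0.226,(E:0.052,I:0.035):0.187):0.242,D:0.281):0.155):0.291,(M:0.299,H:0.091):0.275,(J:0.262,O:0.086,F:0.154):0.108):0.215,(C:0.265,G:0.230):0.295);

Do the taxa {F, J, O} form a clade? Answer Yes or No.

Yes

The most recent common ancestor of these taxa subtends (J,O,F).
That clade has exactly 3 tips — every listed taxon and nothing else — so the group is monophyletic.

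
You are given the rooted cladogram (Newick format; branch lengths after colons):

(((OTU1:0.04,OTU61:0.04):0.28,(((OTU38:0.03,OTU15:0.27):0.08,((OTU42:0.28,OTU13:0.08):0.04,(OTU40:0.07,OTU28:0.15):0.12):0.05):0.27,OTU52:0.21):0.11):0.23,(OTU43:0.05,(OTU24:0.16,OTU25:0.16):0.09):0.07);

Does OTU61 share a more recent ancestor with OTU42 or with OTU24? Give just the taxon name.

The MRCA of OTU61 and OTU42 subtends ((OTU1,OTU61),(((OTU38,OTU15),((OTU42,OTU13),(OTU40,OTU28))),OTU52)) (9 taxa).
The MRCA of OTU61 and OTU24 is the root, subtending the entire tree (12 taxa).
The first is nested inside the second, so OTU61 shares a more recent common ancestor with OTU42.

OTU42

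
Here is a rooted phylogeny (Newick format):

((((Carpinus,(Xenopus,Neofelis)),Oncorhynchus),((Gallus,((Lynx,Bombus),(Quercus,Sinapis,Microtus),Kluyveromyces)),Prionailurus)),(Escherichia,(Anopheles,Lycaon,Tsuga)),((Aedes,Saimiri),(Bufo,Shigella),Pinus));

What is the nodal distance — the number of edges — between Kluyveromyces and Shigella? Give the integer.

8

The MRCA of Kluyveromyces and Shigella is the root of the tree.
From Kluyveromyces up to that node: 5 branches. From Shigella up to the same node: 3 branches. Total: 5 + 3 = 8.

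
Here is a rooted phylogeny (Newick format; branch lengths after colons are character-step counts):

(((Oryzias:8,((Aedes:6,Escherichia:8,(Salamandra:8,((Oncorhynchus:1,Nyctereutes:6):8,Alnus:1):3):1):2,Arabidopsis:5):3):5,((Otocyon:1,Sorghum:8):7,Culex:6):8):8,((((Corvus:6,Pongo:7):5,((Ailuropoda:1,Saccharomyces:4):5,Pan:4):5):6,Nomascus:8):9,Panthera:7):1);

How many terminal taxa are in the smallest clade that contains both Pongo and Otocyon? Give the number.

The MRCA of Pongo and Otocyon is the root, so the clade is the entire tree.
That clade contains 18 terminal taxa: Aedes, Ailuropoda, Alnus, Arabidopsis, Corvus, Culex, Escherichia, Nomascus, Nyctereutes, Oncorhynchus, Oryzias, Otocyon, Pan, Panthera, Pongo, Saccharomyces, Salamandra, Sorghum.

18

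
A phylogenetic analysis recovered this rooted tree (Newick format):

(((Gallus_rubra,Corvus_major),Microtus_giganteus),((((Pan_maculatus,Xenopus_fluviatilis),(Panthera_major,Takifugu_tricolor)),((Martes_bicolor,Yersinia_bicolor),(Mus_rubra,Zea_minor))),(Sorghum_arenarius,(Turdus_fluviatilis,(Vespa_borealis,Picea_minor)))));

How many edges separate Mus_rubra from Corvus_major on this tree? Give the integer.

8

The MRCA of Mus_rubra and Corvus_major is the root of the tree.
From Mus_rubra up to that node: 5 branches. From Corvus_major up to the same node: 3 branches. Total: 5 + 3 = 8.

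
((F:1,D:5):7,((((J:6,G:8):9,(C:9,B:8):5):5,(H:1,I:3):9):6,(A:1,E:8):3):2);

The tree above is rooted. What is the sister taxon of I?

I attaches to the tree at the node subtending (H,I).
The other lineage descending from that same node — the sister group — is the single tip H.

H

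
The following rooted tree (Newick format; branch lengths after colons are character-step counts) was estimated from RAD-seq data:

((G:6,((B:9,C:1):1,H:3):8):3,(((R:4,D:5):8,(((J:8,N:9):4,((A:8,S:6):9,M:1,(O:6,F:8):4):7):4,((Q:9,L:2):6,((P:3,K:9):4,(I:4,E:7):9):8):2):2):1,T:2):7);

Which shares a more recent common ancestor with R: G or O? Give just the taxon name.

The MRCA of R and O subtends ((R,D),(((J,N),((A,S),M,(O,F))),((Q,L),((P,K),(I,E))))) (15 taxa).
The MRCA of R and G is the root, subtending the entire tree (20 taxa).
The first is nested inside the second, so R shares a more recent common ancestor with O.

O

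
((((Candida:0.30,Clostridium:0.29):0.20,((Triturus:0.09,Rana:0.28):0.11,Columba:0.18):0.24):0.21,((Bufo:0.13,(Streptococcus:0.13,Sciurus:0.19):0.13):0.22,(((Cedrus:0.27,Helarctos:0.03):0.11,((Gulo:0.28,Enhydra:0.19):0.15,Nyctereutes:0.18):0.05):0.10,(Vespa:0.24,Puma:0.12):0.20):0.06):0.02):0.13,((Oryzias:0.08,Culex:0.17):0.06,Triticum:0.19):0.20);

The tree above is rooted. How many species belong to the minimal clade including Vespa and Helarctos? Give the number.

The MRCA of Vespa and Helarctos is the node subtending (((Cedrus,Helarctos),((Gulo,Enhydra),Nyctereutes)),(Vespa,Puma)).
That clade contains 7 terminal taxa: Cedrus, Enhydra, Gulo, Helarctos, Nyctereutes, Puma, Vespa.

7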